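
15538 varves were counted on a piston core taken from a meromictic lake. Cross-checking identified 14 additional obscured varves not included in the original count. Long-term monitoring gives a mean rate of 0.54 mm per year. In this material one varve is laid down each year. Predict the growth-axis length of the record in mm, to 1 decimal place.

8398.1 mm

After corrections the count is 15538 + 14 = 15552 varves.
Length ≈ 0.54 × 15552 = 8398.1 mm.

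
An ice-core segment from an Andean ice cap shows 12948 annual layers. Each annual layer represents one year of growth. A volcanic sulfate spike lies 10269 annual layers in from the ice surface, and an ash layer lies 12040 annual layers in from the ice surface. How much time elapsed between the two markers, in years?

12040 − 10269 = 1771 annual layers lie between the two events.
That is 1771 years at one annual layer per year.

1771 years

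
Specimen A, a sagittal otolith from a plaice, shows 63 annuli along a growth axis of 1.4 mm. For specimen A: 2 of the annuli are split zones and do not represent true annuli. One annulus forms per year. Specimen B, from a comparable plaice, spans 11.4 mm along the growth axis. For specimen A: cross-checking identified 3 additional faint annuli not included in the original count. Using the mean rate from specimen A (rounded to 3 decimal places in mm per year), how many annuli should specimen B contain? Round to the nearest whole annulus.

Specimen A: correcting the raw count gives 63 − 2 + 3 = 64 true annuli.
A: 1.4 mm over 64 years gives 1.4 / 64 ≈ 0.022 mm/year.
Specimen B: 11.4 mm / 0.022 mm per year = 518.18 years ≈ 518 annuli.

518 annuli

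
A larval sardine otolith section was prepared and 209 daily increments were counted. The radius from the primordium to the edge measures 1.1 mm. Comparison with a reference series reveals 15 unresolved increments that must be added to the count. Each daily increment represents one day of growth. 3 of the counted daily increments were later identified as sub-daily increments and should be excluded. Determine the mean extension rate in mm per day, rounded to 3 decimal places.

0.005 mm per day

True daily increment count = 209 − 3 + 15 = 221.
Extension rate ≈ 1.1 / 221 = 0.005 mm per day.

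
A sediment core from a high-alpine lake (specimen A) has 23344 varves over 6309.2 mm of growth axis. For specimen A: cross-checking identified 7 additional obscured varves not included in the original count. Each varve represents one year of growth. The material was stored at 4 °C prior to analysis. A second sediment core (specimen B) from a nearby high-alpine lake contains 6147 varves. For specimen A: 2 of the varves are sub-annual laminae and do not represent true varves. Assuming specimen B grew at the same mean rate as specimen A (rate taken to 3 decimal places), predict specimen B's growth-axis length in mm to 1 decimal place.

Specimen A: correcting the raw count gives 23344 − 2 + 7 = 23349 true varves.
A: Mean rate = 6309.2 mm / 23349 years ≈ 0.270 mm/yr.
For B, 0.270 mm/year × 6147 years = 1659.7 mm.

1659.7 mm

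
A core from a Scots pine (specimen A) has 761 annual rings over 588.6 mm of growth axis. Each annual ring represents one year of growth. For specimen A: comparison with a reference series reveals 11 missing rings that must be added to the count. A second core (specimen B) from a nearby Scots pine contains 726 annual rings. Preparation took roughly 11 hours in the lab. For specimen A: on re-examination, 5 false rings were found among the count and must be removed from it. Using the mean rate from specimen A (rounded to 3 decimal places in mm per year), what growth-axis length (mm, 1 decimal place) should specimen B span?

Specimen A: correcting the raw count gives 761 − 5 + 11 = 767 true annual rings.
A: 588.6 mm over 767 years gives 588.6 / 767 ≈ 0.767 mm/yr.
Length of B = 0.767 × 726 = 556.8 mm.

556.8 mm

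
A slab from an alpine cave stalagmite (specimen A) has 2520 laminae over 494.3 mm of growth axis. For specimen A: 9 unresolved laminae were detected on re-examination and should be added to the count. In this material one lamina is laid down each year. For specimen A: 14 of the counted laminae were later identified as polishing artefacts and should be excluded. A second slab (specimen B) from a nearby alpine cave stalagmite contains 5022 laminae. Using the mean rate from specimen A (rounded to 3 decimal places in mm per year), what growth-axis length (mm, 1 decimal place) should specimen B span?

989.3 mm

Specimen A: true lamina count = 2520 − 14 + 9 = 2515.
A: 494.3 mm over 2515 years gives 494.3 / 2515 ≈ 0.197 mm per year.
For B, 0.197 mm/year × 5022 years = 989.3 mm.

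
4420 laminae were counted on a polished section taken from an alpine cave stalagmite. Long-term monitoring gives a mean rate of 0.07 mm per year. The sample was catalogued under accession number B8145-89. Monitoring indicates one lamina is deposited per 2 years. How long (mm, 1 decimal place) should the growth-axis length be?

618.8 mm

At 2 years per lamina, 4420 × 2 = 8840 years.
Length ≈ 0.07 × 8840 = 618.8 mm.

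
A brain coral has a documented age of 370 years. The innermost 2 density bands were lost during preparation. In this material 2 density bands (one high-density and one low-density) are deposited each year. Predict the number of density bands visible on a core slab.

738 density bands

370 years at 2 density bands per year gives 370 × 2 = 740 density bands.
740 − 2 missed = 738 density bands expected in the prepared section.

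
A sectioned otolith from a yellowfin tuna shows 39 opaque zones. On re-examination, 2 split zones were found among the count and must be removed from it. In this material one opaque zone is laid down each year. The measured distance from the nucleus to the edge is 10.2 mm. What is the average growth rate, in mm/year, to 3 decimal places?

0.276 mm/year

Correcting the raw count gives 39 − 2 = 37 true opaque zones.
10.2 mm over 37 years gives 10.2 / 37 ≈ 0.276 mm/year.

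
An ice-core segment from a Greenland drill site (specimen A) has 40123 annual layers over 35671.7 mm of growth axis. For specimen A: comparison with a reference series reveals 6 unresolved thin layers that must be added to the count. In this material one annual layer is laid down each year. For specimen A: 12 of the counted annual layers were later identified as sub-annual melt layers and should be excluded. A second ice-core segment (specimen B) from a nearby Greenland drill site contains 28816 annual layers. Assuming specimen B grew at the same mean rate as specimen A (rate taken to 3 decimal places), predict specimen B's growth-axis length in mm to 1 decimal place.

25617.4 mm

Specimen A: adjusted count: 40123 − 12 + 6 = 40117 annual layers.
A: 35671.7 mm over 40117 years gives 35671.7 / 40117 ≈ 0.889 mm/year.
Length of B = 0.889 × 28816 = 25617.4 mm.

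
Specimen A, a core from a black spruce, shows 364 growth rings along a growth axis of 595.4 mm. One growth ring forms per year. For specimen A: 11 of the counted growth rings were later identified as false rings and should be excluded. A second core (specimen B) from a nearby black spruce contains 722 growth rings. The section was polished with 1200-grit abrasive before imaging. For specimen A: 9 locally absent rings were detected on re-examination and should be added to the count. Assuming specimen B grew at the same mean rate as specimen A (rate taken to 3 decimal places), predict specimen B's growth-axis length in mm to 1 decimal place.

1187.7 mm

Specimen A: true growth ring count = 364 − 11 + 9 = 362.
A: Extension rate ≈ 595.4 / 362 = 1.645 mm/year.
For B, 1.645 mm/year × 722 years = 1187.7 mm.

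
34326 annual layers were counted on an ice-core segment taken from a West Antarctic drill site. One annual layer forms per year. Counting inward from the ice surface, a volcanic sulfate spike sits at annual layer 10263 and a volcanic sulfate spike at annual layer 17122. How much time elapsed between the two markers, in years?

The two markers are separated by 17122 − 10263 = 6859 annual layers.
At one annual layer per year, 6859 years elapsed between them.

6859 years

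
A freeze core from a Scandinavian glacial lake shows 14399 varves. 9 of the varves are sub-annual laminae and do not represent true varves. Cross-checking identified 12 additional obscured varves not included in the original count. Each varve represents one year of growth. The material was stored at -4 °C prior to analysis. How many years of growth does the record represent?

14402 yr

After corrections the count is 14399 − 9 + 12 = 14402 varves.
One varve per year makes the duration 14402 years.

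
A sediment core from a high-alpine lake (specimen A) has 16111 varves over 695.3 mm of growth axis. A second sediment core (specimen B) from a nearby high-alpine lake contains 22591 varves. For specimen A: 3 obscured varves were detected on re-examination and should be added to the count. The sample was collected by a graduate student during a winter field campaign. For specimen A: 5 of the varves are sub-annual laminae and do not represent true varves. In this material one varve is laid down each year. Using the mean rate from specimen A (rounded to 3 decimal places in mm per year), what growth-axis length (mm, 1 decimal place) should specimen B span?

Specimen A: correcting the raw count gives 16111 − 5 + 3 = 16109 true varves.
A: 695.3 mm over 16109 years gives 695.3 / 16109 ≈ 0.043 mm/year.
Length of B = 0.043 × 22591 = 971.4 mm.

971.4 mm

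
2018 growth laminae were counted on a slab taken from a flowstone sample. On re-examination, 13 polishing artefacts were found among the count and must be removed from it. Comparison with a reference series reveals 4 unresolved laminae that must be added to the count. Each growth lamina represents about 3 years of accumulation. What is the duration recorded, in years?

Adjusted count: 2018 − 13 + 4 = 2009 growth laminae.
Multiplying by 3 years per growth lamina: 2009 × 3 = 6027 years.

6027 years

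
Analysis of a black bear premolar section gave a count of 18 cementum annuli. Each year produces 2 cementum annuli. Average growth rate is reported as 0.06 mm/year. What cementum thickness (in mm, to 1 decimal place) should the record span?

18 cementum annuli at 2 per year is 18 / 2 = 9 years.
9 years at 0.06 mm/year gives 0.06 × 9 = 0.5 mm.

0.5 mm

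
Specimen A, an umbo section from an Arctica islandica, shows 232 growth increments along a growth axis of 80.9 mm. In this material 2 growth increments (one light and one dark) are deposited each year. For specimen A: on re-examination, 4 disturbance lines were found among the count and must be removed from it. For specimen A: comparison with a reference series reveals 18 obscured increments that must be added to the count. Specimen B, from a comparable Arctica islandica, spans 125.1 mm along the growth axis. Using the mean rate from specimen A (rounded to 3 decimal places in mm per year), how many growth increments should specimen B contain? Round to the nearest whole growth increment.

Specimen A: adjusted count: 232 − 4 + 18 = 246 growth increments.
Specimen A: dividing by 2 growth increments per year: 246 / 2 = 123 years.
A: Mean rate = 80.9 mm / 123 years ≈ 0.658 mm per year.
B spans 125.1 / 0.658 = 190.12 years; at 2 growth increments per year that is 190.12 × 2 ≈ 380 growth increments.

380 growth increments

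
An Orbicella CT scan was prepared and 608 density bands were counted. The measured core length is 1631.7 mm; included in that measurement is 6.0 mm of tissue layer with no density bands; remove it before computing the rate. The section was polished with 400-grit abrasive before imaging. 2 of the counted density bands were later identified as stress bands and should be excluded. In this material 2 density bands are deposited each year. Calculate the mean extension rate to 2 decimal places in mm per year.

Correcting the raw count gives 608 − 2 = 606 true density bands.
Dividing by 2 density bands per year: 606 / 2 = 303 years.
Removing the 6.0 mm offcut leaves 1631.7 − 6.0 = 1625.7 mm.
Mean rate = 1625.7 mm / 303 years ≈ 5.37 mm per year.

5.37 mm per year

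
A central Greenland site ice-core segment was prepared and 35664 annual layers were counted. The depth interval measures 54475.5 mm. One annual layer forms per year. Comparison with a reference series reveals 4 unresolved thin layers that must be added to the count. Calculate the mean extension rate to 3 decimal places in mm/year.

True annual layer count = 35664 + 4 = 35668.
Extension rate ≈ 54475.5 / 35668 = 1.527 mm/year.

1.527 mm/year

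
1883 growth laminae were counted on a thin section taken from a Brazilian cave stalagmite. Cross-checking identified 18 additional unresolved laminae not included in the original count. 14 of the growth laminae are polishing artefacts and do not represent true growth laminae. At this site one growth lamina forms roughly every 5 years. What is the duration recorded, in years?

True growth lamina count = 1883 − 14 + 18 = 1887.
1887 growth laminae at 5 years each span 1887 × 5 = 9435 years.

9435 years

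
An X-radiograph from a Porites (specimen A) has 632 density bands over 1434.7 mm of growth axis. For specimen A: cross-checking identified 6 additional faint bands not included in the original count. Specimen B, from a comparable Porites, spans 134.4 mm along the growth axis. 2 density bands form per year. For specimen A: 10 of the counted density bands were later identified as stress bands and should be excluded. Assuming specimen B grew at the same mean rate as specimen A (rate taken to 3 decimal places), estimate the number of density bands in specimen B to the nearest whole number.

59 density bands

Specimen A: correcting the raw count gives 632 − 10 + 6 = 628 true density bands.
Specimen A: 628 density bands at 2 per year is 628 / 2 = 314 years.
A: Extension rate ≈ 1434.7 / 314 = 4.569 mm/year.
For B, 134.4 / 4.569 = 29.42 years; at 2 density bands per year that is 29.42 × 2 ≈ 59 density bands.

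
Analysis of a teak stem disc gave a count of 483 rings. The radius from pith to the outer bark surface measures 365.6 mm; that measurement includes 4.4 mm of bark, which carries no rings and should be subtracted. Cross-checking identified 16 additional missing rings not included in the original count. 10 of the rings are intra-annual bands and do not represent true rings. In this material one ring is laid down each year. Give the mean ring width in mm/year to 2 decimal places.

0.74 mm/year

True ring count = 483 − 10 + 16 = 489.
The growth record spans 365.6 − 4.4 = 361.2 mm.
Extension rate ≈ 361.2 / 489 = 0.74 mm/year.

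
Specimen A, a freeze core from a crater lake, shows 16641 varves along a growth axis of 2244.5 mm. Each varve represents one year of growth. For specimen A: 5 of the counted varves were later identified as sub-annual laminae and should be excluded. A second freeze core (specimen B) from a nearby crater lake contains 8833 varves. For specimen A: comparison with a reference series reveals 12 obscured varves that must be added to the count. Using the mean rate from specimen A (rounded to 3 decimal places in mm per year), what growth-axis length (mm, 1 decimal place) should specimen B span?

1192.5 mm

Specimen A: adjusted count: 16641 − 5 + 12 = 16648 varves.
A: 2244.5 mm over 16648 years gives 2244.5 / 16648 ≈ 0.135 mm/year.
Length of B = 0.135 × 8833 = 1192.5 mm.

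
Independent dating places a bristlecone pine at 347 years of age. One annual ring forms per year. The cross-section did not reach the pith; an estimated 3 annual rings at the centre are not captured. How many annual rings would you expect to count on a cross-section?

344 annual rings

One annual ring per year gives 347 annual rings over 347 years.
Less the 3 uncaptured annual rings: 347 − 3 = 344.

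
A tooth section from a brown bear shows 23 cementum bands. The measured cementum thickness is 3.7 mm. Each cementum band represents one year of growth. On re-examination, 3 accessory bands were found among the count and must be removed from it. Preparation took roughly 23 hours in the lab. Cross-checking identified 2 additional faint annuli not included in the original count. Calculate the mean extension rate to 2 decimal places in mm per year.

After corrections the count is 23 − 3 + 2 = 22 cementum bands.
3.7 mm over 22 years gives 3.7 / 22 ≈ 0.17 mm per year.

0.17 mm per year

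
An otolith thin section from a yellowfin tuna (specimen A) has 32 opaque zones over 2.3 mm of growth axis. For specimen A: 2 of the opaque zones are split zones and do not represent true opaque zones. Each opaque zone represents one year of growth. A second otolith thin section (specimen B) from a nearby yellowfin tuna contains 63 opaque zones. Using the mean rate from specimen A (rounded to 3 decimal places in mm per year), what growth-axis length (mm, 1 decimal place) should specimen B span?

4.9 mm

Specimen A: correcting the raw count gives 32 − 2 = 30 true opaque zones.
A: Mean rate = 2.3 mm / 30 years ≈ 0.077 mm per year.
Length of B = 0.077 × 63 = 4.9 mm.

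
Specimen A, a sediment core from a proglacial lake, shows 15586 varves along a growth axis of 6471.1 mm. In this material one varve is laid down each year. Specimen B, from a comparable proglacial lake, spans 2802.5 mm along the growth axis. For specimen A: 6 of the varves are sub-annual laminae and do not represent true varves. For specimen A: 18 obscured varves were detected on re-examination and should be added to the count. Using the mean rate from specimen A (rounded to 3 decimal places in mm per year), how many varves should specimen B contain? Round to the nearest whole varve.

6753 varves

Specimen A: adjusted count: 15586 − 6 + 18 = 15598 varves.
A: Extension rate ≈ 6471.1 / 15598 = 0.415 mm/yr.
Specimen B: 2802.5 mm / 0.415 mm per year = 6753.01 years ≈ 6753 varves.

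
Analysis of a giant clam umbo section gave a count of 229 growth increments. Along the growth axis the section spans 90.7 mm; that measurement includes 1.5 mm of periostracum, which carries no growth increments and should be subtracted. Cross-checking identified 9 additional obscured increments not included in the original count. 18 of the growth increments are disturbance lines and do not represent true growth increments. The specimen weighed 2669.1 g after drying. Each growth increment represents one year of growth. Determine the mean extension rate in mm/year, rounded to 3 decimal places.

Correcting the raw count gives 229 − 18 + 9 = 220 true growth increments.
Net length = 90.7 − 1.5 = 89.2 mm.
89.2 mm over 220 years gives 89.2 / 220 ≈ 0.405 mm/year.

0.405 mm/year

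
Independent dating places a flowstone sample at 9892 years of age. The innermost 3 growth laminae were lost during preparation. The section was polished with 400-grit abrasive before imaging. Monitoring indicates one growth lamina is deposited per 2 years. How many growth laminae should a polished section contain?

One growth lamina every 2 years means 9892 / 2 = 4946 growth laminae.
4946 − 3 missed = 4943 growth laminae expected in the prepared section.

4943 growth laminae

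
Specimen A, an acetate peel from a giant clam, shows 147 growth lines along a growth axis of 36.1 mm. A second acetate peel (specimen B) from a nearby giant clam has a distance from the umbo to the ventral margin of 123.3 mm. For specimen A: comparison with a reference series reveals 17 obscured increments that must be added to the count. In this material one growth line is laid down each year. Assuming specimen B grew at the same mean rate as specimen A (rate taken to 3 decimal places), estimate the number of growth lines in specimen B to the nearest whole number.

560 growth lines

Specimen A: adjusted count: 147 + 17 = 164 growth lines.
A: Mean rate = 36.1 mm / 164 years ≈ 0.220 mm per year.
B spans 123.3 / 0.220 = 560.45 years ≈ 560 growth lines.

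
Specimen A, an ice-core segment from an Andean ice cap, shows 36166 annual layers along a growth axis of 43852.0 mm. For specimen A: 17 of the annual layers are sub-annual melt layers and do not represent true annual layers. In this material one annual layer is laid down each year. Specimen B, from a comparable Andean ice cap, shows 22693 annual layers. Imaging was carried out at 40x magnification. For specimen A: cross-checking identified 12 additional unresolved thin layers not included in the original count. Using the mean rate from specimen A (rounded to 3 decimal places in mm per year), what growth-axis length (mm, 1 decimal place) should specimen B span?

27526.6 mm

Specimen A: true annual layer count = 36166 − 17 + 12 = 36161.
A: 43852.0 mm over 36161 years gives 43852.0 / 36161 ≈ 1.213 mm/year.
For B, 1.213 mm/year × 22693 years = 27526.6 mm.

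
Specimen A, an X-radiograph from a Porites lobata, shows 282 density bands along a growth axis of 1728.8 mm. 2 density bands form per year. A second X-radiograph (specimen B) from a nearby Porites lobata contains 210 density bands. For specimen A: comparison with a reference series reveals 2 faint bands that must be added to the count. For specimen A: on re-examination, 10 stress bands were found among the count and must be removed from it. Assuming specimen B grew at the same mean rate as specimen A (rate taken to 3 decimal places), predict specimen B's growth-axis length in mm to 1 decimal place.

1325.0 mm

Specimen A: correcting the raw count gives 282 − 10 + 2 = 274 true density bands.
Specimen A: 274 density bands at 2 per year is 274 / 2 = 137 years.
A: 1728.8 mm over 137 years gives 1728.8 / 137 ≈ 12.619 mm per year.
Specimen B: with 2 density bands per year, 210 / 2 = 105 years. For B, 12.619 mm/year × 105 years = 1325.0 mm.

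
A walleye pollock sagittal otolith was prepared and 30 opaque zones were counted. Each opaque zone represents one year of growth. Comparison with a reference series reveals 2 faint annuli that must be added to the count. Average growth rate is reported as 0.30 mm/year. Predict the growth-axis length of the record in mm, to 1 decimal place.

Correcting the raw count gives 30 + 2 = 32 true opaque zones.
Length ≈ 0.30 × 32 = 9.6 mm.

9.6 mm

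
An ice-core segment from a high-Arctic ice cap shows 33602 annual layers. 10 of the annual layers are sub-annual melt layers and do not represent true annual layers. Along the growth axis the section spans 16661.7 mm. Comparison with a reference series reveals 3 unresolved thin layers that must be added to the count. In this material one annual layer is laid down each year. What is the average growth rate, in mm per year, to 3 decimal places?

0.496 mm per year

After corrections the count is 33602 − 10 + 3 = 33595 annual layers.
Extension rate ≈ 16661.7 / 33595 = 0.496 mm per year.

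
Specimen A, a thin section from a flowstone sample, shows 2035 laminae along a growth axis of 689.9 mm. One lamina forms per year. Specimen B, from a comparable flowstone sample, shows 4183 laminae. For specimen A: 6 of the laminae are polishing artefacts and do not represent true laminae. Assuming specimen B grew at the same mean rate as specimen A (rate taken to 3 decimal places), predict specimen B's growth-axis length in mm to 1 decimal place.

Specimen A: after corrections the count is 2035 − 6 = 2029 laminae.
A: Extension rate ≈ 689.9 / 2029 = 0.340 mm/year.
Length of B = 0.340 × 4183 = 1422.2 mm.

1422.2 mm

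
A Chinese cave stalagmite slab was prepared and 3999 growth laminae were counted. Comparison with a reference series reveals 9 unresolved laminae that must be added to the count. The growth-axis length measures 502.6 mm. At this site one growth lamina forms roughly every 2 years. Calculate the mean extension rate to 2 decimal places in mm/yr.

0.06 mm/yr

Adjusted count: 3999 + 9 = 4008 growth laminae.
4008 growth laminae at 2 years each span 4008 × 2 = 8016 years.
Extension rate ≈ 502.6 / 8016 = 0.06 mm/yr.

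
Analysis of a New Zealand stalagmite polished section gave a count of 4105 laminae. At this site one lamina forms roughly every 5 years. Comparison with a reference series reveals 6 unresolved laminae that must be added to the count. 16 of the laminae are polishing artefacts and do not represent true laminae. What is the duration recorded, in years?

20475 yr

Adjusted count: 4105 − 16 + 6 = 4095 laminae.
At 5 years per lamina, 4095 × 5 = 20475 years.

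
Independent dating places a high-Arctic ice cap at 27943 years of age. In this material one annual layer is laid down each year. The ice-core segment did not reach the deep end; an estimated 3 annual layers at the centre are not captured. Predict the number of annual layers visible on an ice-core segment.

27940 annual layers

Expected annual layers over 27943 years: 27943.
Less the 3 uncaptured annual layers: 27943 − 3 = 27940.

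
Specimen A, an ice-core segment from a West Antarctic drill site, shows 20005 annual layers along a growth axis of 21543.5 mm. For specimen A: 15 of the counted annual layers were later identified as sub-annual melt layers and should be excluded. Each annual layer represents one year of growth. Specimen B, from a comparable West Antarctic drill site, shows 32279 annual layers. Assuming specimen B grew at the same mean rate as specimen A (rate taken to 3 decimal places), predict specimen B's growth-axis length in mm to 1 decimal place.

34796.8 mm

Specimen A: after corrections the count is 20005 − 15 = 19990 annual layers.
A: Mean rate = 21543.5 mm / 19990 years ≈ 1.078 mm/yr.
Length of B = 1.078 × 32279 = 34796.8 mm.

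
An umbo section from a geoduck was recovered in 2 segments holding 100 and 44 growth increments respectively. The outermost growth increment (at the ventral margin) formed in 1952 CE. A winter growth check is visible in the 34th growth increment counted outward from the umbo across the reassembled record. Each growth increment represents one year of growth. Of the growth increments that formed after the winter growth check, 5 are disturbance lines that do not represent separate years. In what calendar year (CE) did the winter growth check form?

Total growth increments = 100 + 44 = 144.
144 − 34 = 110 growth increments lie beyond the winter growth check toward the ventral margin.
Removing the 5 false growth increments leaves 110 − 5 = 105 true growth increments beyond the winter growth check.
The growth increment at the ventral margin is 1952 CE, so the winter growth check dates to 1952 − 105 = 1847 CE.

1847 CE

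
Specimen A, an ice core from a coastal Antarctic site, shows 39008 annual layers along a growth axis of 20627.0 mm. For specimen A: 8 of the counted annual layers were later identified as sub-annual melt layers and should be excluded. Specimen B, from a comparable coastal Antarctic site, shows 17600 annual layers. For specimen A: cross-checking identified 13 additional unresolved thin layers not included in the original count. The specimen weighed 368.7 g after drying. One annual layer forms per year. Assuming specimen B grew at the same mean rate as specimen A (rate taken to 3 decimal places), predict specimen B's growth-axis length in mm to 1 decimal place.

9310.4 mm

Specimen A: true annual layer count = 39008 − 8 + 13 = 39013.
A: 20627.0 mm over 39013 years gives 20627.0 / 39013 ≈ 0.529 mm/year.
For B, 0.529 mm/year × 17600 years = 9310.4 mm.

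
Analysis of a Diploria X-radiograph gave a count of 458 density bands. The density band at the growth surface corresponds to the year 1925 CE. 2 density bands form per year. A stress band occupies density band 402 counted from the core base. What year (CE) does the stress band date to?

458 − 402 = 56 density bands lie beyond the stress band toward the growth surface.
With 2 density bands per year, 56 / 2 = 28 years.
Counting back 28 years from 1925 CE places the stress band in 1925 − 28 = 1897 CE.

1897 CE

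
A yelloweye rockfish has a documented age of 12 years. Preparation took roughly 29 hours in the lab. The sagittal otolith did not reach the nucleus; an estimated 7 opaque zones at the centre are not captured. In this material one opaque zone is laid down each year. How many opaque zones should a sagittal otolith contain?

5 opaque zones

One opaque zone per year gives 12 opaque zones over 12 years.
Less the 7 uncaptured opaque zones: 12 − 7 = 5.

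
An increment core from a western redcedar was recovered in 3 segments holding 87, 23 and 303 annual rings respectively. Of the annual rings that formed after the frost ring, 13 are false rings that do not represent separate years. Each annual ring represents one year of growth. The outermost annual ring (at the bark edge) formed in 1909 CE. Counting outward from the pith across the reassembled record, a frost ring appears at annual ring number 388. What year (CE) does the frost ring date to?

Total annual rings = 87 + 23 + 303 = 413.
413 − 388 = 25 annual rings lie beyond the frost ring toward the bark edge.
Removing the 13 false annual rings leaves 25 − 13 = 12 true annual rings beyond the frost ring.
Counting back 12 years from 1909 CE places the frost ring in 1909 − 12 = 1897 CE.

1897 CE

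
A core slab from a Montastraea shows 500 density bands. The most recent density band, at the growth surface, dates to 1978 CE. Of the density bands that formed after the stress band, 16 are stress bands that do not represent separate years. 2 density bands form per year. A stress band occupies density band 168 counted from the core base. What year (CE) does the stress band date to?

1820 CE

The stress band sits at density band 168 from the core base, so 500 − 168 = 332 density bands formed after it.
Removing the 16 false density bands leaves 332 − 16 = 316 true density bands beyond the stress band.
316 density bands at 2 per year is 316 / 2 = 158 years.
1978 − 158 = 1820 CE.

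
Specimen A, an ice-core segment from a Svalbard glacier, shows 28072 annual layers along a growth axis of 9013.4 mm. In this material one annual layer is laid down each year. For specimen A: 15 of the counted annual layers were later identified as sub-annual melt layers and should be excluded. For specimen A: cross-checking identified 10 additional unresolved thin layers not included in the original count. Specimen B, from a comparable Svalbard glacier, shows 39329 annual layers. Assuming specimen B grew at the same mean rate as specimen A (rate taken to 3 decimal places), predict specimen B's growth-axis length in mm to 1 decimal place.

12624.6 mm

Specimen A: after corrections the count is 28072 − 15 + 10 = 28067 annual layers.
A: Extension rate ≈ 9013.4 / 28067 = 0.321 mm per year.
B's length ≈ 0.321 × 39329 = 12624.6 mm.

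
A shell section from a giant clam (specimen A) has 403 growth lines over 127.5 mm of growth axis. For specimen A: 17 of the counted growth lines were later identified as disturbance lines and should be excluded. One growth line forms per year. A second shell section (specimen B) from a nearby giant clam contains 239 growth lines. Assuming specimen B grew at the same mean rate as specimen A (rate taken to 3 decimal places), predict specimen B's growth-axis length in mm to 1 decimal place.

78.9 mm

Specimen A: after corrections the count is 403 − 17 = 386 growth lines.
A: 127.5 mm over 386 years gives 127.5 / 386 ≈ 0.330 mm/year.
For B, 0.330 mm/year × 239 years = 78.9 mm.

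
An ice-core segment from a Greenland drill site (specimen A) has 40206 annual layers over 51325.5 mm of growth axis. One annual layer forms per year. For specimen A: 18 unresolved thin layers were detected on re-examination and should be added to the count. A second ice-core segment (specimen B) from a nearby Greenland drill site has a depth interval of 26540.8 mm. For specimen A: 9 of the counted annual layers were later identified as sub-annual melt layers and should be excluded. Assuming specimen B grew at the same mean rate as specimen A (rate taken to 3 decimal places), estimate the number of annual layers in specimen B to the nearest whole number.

Specimen A: true annual layer count = 40206 − 9 + 18 = 40215.
A: Mean rate = 51325.5 mm / 40215 years ≈ 1.276 mm/year.
For B, 26540.8 / 1.276 = 20800.00 years ≈ 20800 annual layers.

20800 annual layers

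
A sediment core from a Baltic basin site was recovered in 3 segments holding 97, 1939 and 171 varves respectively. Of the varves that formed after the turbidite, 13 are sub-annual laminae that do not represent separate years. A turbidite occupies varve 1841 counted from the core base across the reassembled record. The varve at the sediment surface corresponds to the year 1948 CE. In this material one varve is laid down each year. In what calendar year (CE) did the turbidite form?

1595 CE

Total varves = 97 + 1939 + 171 = 2207.
Between varve 1841 and the sediment surface there are 2207 − 1841 = 366 varves.
Excluding 13 false varves: 366 − 13 = 353.
Counting back 353 years from 1948 CE places the turbidite in 1948 − 353 = 1595 CE.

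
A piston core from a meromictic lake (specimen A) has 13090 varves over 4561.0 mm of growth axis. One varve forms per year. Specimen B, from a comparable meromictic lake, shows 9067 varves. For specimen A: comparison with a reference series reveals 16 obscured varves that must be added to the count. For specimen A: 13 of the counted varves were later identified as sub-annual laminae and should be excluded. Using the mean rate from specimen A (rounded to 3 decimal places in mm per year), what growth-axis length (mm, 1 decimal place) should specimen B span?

Specimen A: true varve count = 13090 − 13 + 16 = 13093.
A: Mean rate = 4561.0 mm / 13093 years ≈ 0.348 mm/yr.
For B, 0.348 mm/year × 9067 years = 3155.3 mm.

3155.3 mm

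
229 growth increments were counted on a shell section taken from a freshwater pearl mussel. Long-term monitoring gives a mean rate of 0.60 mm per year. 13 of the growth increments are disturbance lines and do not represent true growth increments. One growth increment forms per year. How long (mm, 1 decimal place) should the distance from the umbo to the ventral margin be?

129.6 mm

True growth increment count = 229 − 13 = 216.
Predicted length = 0.60 mm/year × 216 years = 129.6 mm.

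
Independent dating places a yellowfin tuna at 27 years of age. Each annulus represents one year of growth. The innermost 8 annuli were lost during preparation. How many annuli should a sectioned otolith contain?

19 annuli

One annulus per year gives 27 annuli over 27 years.
Subtracting the 8 annuli not captured gives 27 − 8 = 19 annuli in the record.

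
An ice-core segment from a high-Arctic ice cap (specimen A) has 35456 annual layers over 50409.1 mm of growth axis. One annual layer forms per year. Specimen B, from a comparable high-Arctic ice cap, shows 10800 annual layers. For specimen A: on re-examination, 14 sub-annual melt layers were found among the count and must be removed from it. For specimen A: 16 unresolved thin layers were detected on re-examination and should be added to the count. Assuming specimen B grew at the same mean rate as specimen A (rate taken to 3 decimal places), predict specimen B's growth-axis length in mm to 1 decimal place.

Specimen A: adjusted count: 35456 − 14 + 16 = 35458 annual layers.
A: Mean rate = 50409.1 mm / 35458 years ≈ 1.422 mm per year.
B's length ≈ 1.422 × 10800 = 15357.6 mm.

15357.6 mm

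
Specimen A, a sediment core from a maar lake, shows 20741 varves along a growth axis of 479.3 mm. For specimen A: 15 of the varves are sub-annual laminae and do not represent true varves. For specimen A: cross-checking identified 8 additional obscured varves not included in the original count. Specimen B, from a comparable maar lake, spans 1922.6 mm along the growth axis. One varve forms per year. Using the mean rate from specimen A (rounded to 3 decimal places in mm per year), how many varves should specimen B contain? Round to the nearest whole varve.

83591 varves

Specimen A: adjusted count: 20741 − 15 + 8 = 20734 varves.
A: 479.3 mm over 20734 years gives 479.3 / 20734 ≈ 0.023 mm/yr.
For B, 1922.6 / 0.023 = 83591.30 years ≈ 83591 varves.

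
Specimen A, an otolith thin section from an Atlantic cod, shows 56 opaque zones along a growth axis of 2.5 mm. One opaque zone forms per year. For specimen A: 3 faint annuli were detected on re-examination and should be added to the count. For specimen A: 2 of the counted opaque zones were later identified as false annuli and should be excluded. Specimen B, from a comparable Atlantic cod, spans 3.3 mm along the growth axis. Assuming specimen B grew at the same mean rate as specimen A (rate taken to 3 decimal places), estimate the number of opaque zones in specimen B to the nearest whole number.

Specimen A: adjusted count: 56 − 2 + 3 = 57 opaque zones.
A: Extension rate ≈ 2.5 / 57 = 0.044 mm/year.
For B, 3.3 / 0.044 = 75.00 years ≈ 75 opaque zones.

75 opaque zones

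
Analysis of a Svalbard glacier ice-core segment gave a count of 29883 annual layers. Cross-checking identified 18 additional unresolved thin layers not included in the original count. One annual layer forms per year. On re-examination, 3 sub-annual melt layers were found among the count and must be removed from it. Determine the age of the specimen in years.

Adjusted count: 29883 − 3 + 18 = 29898 annual layers.
One annual layer per year makes the duration 29898 years.

29898 yr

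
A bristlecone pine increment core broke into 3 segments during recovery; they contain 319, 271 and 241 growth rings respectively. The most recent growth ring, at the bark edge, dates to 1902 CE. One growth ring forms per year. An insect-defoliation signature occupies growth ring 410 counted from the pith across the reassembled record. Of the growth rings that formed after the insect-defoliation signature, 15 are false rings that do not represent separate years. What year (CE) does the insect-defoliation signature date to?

Total growth rings = 319 + 271 + 241 = 831.
The insect-defoliation signature sits at growth ring 410 from the pith, so 831 − 410 = 421 growth rings formed after it.
421 − 15 false = 406 true growth rings after the insect-defoliation signature.
The growth ring at the bark edge is 1902 CE, so the insect-defoliation signature dates to 1902 − 406 = 1496 CE.

1496 CE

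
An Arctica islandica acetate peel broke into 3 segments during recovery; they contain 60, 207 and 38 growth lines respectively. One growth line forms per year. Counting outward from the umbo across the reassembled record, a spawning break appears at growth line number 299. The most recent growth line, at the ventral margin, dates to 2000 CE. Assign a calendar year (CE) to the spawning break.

Total growth lines = 60 + 207 + 38 = 305.
Between growth line 299 and the ventral margin there are 305 − 299 = 6 growth lines.
Counting back 6 years from 2000 CE places the spawning break in 2000 − 6 = 1994 CE.

1994 CE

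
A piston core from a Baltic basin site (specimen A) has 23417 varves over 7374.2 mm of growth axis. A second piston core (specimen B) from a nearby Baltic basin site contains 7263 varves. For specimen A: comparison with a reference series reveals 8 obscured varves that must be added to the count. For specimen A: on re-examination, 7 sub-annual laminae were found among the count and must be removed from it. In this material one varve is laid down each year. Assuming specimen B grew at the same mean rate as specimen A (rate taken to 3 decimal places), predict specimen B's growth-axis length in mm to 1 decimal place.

2287.8 mm

Specimen A: correcting the raw count gives 23417 − 7 + 8 = 23418 true varves.
A: Mean rate = 7374.2 mm / 23418 years ≈ 0.315 mm/year.
For B, 0.315 mm/year × 7263 years = 2287.8 mm.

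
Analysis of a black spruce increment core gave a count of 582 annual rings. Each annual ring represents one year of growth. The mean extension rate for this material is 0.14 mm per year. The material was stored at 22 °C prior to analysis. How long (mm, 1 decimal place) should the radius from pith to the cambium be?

582 years of growth are recorded.
Length ≈ 0.14 × 582 = 81.5 mm.

81.5 mm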